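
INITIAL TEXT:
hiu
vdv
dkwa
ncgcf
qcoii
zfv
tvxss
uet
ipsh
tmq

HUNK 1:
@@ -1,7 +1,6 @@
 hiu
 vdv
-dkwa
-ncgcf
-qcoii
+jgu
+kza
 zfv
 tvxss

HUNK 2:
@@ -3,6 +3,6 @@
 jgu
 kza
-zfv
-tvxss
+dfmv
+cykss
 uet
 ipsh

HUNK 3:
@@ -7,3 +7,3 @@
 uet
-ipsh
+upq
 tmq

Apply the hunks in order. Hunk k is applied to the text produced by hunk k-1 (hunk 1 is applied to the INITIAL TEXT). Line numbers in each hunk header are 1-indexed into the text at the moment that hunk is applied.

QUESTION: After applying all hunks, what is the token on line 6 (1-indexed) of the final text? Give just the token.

Hunk 1: at line 1 remove [dkwa,ncgcf,qcoii] add [jgu,kza] -> 9 lines: hiu vdv jgu kza zfv tvxss uet ipsh tmq
Hunk 2: at line 3 remove [zfv,tvxss] add [dfmv,cykss] -> 9 lines: hiu vdv jgu kza dfmv cykss uet ipsh tmq
Hunk 3: at line 7 remove [ipsh] add [upq] -> 9 lines: hiu vdv jgu kza dfmv cykss uet upq tmq
Final line 6: cykss

Answer: cykss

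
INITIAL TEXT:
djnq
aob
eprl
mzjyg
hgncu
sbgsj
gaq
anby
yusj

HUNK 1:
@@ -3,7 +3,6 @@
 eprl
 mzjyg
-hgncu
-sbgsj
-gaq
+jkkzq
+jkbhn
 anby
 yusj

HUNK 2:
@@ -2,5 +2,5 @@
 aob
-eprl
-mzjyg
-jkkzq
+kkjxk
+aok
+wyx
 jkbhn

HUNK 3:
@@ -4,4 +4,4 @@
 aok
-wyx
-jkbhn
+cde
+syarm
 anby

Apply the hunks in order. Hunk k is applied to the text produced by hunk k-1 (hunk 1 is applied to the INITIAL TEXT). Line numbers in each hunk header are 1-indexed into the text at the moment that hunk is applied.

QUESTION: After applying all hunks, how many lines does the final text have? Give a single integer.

Answer: 8

Derivation:
Hunk 1: at line 3 remove [hgncu,sbgsj,gaq] add [jkkzq,jkbhn] -> 8 lines: djnq aob eprl mzjyg jkkzq jkbhn anby yusj
Hunk 2: at line 2 remove [eprl,mzjyg,jkkzq] add [kkjxk,aok,wyx] -> 8 lines: djnq aob kkjxk aok wyx jkbhn anby yusj
Hunk 3: at line 4 remove [wyx,jkbhn] add [cde,syarm] -> 8 lines: djnq aob kkjxk aok cde syarm anby yusj
Final line count: 8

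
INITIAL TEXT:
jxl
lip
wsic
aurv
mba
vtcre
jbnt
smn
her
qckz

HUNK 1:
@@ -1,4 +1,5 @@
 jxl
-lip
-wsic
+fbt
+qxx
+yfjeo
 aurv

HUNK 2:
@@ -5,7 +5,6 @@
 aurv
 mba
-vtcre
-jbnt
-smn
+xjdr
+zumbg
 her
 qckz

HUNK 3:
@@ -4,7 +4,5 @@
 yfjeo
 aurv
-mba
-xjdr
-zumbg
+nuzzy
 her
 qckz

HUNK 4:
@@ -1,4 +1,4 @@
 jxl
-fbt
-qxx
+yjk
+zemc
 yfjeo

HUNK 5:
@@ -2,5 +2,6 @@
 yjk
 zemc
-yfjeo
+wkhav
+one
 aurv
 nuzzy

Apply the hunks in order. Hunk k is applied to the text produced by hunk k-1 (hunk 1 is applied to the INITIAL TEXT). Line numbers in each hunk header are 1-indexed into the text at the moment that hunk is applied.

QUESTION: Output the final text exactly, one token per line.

Hunk 1: at line 1 remove [lip,wsic] add [fbt,qxx,yfjeo] -> 11 lines: jxl fbt qxx yfjeo aurv mba vtcre jbnt smn her qckz
Hunk 2: at line 5 remove [vtcre,jbnt,smn] add [xjdr,zumbg] -> 10 lines: jxl fbt qxx yfjeo aurv mba xjdr zumbg her qckz
Hunk 3: at line 4 remove [mba,xjdr,zumbg] add [nuzzy] -> 8 lines: jxl fbt qxx yfjeo aurv nuzzy her qckz
Hunk 4: at line 1 remove [fbt,qxx] add [yjk,zemc] -> 8 lines: jxl yjk zemc yfjeo aurv nuzzy her qckz
Hunk 5: at line 2 remove [yfjeo] add [wkhav,one] -> 9 lines: jxl yjk zemc wkhav one aurv nuzzy her qckz

Answer: jxl
yjk
zemc
wkhav
one
aurv
nuzzy
her
qckz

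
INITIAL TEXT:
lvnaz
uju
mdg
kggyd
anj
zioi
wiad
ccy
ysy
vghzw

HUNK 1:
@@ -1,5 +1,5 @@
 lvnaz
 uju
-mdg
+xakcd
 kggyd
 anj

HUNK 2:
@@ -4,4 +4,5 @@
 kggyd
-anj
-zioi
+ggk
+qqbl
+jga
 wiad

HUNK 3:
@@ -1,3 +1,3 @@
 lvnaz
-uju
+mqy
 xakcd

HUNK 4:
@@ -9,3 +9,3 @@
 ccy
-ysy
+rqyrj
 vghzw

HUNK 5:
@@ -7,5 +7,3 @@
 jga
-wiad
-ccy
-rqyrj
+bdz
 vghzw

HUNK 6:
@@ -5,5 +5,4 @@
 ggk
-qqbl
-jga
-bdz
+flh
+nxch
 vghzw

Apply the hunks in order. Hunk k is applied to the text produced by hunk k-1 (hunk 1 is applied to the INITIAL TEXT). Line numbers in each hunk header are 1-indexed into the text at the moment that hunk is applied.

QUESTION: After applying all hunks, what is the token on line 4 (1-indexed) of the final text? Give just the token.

Answer: kggyd

Derivation:
Hunk 1: at line 1 remove [mdg] add [xakcd] -> 10 lines: lvnaz uju xakcd kggyd anj zioi wiad ccy ysy vghzw
Hunk 2: at line 4 remove [anj,zioi] add [ggk,qqbl,jga] -> 11 lines: lvnaz uju xakcd kggyd ggk qqbl jga wiad ccy ysy vghzw
Hunk 3: at line 1 remove [uju] add [mqy] -> 11 lines: lvnaz mqy xakcd kggyd ggk qqbl jga wiad ccy ysy vghzw
Hunk 4: at line 9 remove [ysy] add [rqyrj] -> 11 lines: lvnaz mqy xakcd kggyd ggk qqbl jga wiad ccy rqyrj vghzw
Hunk 5: at line 7 remove [wiad,ccy,rqyrj] add [bdz] -> 9 lines: lvnaz mqy xakcd kggyd ggk qqbl jga bdz vghzw
Hunk 6: at line 5 remove [qqbl,jga,bdz] add [flh,nxch] -> 8 lines: lvnaz mqy xakcd kggyd ggk flh nxch vghzw
Final line 4: kggyd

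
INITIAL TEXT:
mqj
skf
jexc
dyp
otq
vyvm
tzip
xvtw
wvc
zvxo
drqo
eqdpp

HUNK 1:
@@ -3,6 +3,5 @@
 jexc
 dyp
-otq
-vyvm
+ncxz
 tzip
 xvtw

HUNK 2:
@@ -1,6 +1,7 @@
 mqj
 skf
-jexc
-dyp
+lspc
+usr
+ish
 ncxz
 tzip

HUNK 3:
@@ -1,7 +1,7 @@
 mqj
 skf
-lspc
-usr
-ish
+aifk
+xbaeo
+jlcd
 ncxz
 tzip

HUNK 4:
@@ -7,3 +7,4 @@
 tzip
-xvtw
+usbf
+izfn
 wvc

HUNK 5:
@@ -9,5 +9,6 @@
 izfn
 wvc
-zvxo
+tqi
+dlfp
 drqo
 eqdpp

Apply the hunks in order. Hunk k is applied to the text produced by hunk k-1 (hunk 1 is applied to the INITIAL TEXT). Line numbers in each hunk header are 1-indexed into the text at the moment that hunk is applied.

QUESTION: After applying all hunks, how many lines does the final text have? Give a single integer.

Answer: 14

Derivation:
Hunk 1: at line 3 remove [otq,vyvm] add [ncxz] -> 11 lines: mqj skf jexc dyp ncxz tzip xvtw wvc zvxo drqo eqdpp
Hunk 2: at line 1 remove [jexc,dyp] add [lspc,usr,ish] -> 12 lines: mqj skf lspc usr ish ncxz tzip xvtw wvc zvxo drqo eqdpp
Hunk 3: at line 1 remove [lspc,usr,ish] add [aifk,xbaeo,jlcd] -> 12 lines: mqj skf aifk xbaeo jlcd ncxz tzip xvtw wvc zvxo drqo eqdpp
Hunk 4: at line 7 remove [xvtw] add [usbf,izfn] -> 13 lines: mqj skf aifk xbaeo jlcd ncxz tzip usbf izfn wvc zvxo drqo eqdpp
Hunk 5: at line 9 remove [zvxo] add [tqi,dlfp] -> 14 lines: mqj skf aifk xbaeo jlcd ncxz tzip usbf izfn wvc tqi dlfp drqo eqdpp
Final line count: 14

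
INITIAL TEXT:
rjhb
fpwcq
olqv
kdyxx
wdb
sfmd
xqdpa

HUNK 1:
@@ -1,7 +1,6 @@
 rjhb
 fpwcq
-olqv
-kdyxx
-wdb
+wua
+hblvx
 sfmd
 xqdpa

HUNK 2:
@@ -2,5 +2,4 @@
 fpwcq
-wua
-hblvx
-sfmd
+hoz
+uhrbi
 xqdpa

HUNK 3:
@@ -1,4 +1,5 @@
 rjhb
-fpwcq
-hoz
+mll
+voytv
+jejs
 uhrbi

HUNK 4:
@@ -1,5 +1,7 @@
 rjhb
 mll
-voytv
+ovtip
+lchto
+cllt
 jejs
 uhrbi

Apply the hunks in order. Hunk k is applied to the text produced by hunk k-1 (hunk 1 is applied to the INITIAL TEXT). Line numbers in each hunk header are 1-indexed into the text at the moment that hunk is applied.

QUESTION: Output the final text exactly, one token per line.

Answer: rjhb
mll
ovtip
lchto
cllt
jejs
uhrbi
xqdpa

Derivation:
Hunk 1: at line 1 remove [olqv,kdyxx,wdb] add [wua,hblvx] -> 6 lines: rjhb fpwcq wua hblvx sfmd xqdpa
Hunk 2: at line 2 remove [wua,hblvx,sfmd] add [hoz,uhrbi] -> 5 lines: rjhb fpwcq hoz uhrbi xqdpa
Hunk 3: at line 1 remove [fpwcq,hoz] add [mll,voytv,jejs] -> 6 lines: rjhb mll voytv jejs uhrbi xqdpa
Hunk 4: at line 1 remove [voytv] add [ovtip,lchto,cllt] -> 8 lines: rjhb mll ovtip lchto cllt jejs uhrbi xqdpa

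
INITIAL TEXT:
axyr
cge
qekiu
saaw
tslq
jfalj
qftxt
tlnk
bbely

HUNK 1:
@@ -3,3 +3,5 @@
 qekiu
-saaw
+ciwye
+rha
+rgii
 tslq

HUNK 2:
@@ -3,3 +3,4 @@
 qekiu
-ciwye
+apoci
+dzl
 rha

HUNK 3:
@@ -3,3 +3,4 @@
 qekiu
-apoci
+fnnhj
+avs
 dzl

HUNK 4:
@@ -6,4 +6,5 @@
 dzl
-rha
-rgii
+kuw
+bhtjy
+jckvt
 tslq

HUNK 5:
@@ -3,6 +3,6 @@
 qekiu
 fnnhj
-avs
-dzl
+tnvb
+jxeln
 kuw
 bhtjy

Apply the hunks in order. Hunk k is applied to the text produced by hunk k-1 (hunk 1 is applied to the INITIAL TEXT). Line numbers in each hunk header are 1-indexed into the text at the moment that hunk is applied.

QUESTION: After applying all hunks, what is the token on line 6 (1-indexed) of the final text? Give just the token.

Answer: jxeln

Derivation:
Hunk 1: at line 3 remove [saaw] add [ciwye,rha,rgii] -> 11 lines: axyr cge qekiu ciwye rha rgii tslq jfalj qftxt tlnk bbely
Hunk 2: at line 3 remove [ciwye] add [apoci,dzl] -> 12 lines: axyr cge qekiu apoci dzl rha rgii tslq jfalj qftxt tlnk bbely
Hunk 3: at line 3 remove [apoci] add [fnnhj,avs] -> 13 lines: axyr cge qekiu fnnhj avs dzl rha rgii tslq jfalj qftxt tlnk bbely
Hunk 4: at line 6 remove [rha,rgii] add [kuw,bhtjy,jckvt] -> 14 lines: axyr cge qekiu fnnhj avs dzl kuw bhtjy jckvt tslq jfalj qftxt tlnk bbely
Hunk 5: at line 3 remove [avs,dzl] add [tnvb,jxeln] -> 14 lines: axyr cge qekiu fnnhj tnvb jxeln kuw bhtjy jckvt tslq jfalj qftxt tlnk bbely
Final line 6: jxeln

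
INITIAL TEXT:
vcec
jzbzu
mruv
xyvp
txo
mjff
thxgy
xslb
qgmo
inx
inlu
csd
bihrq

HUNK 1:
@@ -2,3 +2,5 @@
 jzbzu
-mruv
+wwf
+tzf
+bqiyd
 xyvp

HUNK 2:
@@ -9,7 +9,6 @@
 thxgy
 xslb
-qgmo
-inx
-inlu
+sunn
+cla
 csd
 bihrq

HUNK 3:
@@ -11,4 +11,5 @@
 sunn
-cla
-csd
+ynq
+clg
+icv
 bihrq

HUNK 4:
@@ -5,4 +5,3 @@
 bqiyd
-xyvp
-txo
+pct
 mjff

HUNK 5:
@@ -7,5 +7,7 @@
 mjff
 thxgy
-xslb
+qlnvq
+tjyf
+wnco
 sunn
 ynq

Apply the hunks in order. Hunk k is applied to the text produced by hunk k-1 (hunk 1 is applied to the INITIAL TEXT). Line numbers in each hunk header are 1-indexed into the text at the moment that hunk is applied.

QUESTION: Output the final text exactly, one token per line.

Hunk 1: at line 2 remove [mruv] add [wwf,tzf,bqiyd] -> 15 lines: vcec jzbzu wwf tzf bqiyd xyvp txo mjff thxgy xslb qgmo inx inlu csd bihrq
Hunk 2: at line 9 remove [qgmo,inx,inlu] add [sunn,cla] -> 14 lines: vcec jzbzu wwf tzf bqiyd xyvp txo mjff thxgy xslb sunn cla csd bihrq
Hunk 3: at line 11 remove [cla,csd] add [ynq,clg,icv] -> 15 lines: vcec jzbzu wwf tzf bqiyd xyvp txo mjff thxgy xslb sunn ynq clg icv bihrq
Hunk 4: at line 5 remove [xyvp,txo] add [pct] -> 14 lines: vcec jzbzu wwf tzf bqiyd pct mjff thxgy xslb sunn ynq clg icv bihrq
Hunk 5: at line 7 remove [xslb] add [qlnvq,tjyf,wnco] -> 16 lines: vcec jzbzu wwf tzf bqiyd pct mjff thxgy qlnvq tjyf wnco sunn ynq clg icv bihrq

Answer: vcec
jzbzu
wwf
tzf
bqiyd
pct
mjff
thxgy
qlnvq
tjyf
wnco
sunn
ynq
clg
icv
bihrq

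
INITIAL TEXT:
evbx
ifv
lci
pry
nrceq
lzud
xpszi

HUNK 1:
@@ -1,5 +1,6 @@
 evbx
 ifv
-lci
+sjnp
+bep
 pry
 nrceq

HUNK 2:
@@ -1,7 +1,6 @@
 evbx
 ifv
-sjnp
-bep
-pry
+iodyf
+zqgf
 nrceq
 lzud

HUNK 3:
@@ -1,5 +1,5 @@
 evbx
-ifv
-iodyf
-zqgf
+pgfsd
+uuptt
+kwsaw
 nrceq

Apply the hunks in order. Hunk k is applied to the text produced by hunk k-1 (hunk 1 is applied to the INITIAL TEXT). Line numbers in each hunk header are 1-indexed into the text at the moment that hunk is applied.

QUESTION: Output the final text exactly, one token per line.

Hunk 1: at line 1 remove [lci] add [sjnp,bep] -> 8 lines: evbx ifv sjnp bep pry nrceq lzud xpszi
Hunk 2: at line 1 remove [sjnp,bep,pry] add [iodyf,zqgf] -> 7 lines: evbx ifv iodyf zqgf nrceq lzud xpszi
Hunk 3: at line 1 remove [ifv,iodyf,zqgf] add [pgfsd,uuptt,kwsaw] -> 7 lines: evbx pgfsd uuptt kwsaw nrceq lzud xpszi

Answer: evbx
pgfsd
uuptt
kwsaw
nrceq
lzud
xpszi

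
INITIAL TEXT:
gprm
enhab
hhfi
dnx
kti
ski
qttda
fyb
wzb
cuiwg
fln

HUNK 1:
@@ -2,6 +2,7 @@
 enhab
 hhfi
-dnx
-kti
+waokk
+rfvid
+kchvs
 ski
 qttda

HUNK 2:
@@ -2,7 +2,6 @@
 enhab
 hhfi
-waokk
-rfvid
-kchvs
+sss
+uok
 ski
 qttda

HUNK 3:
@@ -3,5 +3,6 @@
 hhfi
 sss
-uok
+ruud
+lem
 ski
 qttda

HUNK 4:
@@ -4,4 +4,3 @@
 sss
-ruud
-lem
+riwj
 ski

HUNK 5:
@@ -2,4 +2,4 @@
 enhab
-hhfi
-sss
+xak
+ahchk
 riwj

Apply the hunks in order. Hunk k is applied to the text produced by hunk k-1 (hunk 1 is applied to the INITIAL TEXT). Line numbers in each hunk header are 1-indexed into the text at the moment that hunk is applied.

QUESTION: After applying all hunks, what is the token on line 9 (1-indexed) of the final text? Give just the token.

Hunk 1: at line 2 remove [dnx,kti] add [waokk,rfvid,kchvs] -> 12 lines: gprm enhab hhfi waokk rfvid kchvs ski qttda fyb wzb cuiwg fln
Hunk 2: at line 2 remove [waokk,rfvid,kchvs] add [sss,uok] -> 11 lines: gprm enhab hhfi sss uok ski qttda fyb wzb cuiwg fln
Hunk 3: at line 3 remove [uok] add [ruud,lem] -> 12 lines: gprm enhab hhfi sss ruud lem ski qttda fyb wzb cuiwg fln
Hunk 4: at line 4 remove [ruud,lem] add [riwj] -> 11 lines: gprm enhab hhfi sss riwj ski qttda fyb wzb cuiwg fln
Hunk 5: at line 2 remove [hhfi,sss] add [xak,ahchk] -> 11 lines: gprm enhab xak ahchk riwj ski qttda fyb wzb cuiwg fln
Final line 9: wzb

Answer: wzb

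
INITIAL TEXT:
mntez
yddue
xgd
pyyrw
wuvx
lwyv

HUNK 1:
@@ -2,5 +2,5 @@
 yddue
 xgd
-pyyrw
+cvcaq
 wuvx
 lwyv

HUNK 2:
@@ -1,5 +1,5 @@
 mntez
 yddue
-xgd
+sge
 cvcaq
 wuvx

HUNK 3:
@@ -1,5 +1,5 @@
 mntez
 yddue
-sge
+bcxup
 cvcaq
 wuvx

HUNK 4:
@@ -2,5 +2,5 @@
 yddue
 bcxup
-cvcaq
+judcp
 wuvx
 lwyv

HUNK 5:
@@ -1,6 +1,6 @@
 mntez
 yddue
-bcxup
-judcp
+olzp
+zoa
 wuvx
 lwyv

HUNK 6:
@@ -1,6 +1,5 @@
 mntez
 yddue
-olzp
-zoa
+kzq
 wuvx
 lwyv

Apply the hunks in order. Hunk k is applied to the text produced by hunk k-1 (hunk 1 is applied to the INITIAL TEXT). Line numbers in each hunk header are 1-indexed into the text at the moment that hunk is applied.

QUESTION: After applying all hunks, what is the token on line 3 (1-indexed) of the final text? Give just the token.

Answer: kzq

Derivation:
Hunk 1: at line 2 remove [pyyrw] add [cvcaq] -> 6 lines: mntez yddue xgd cvcaq wuvx lwyv
Hunk 2: at line 1 remove [xgd] add [sge] -> 6 lines: mntez yddue sge cvcaq wuvx lwyv
Hunk 3: at line 1 remove [sge] add [bcxup] -> 6 lines: mntez yddue bcxup cvcaq wuvx lwyv
Hunk 4: at line 2 remove [cvcaq] add [judcp] -> 6 lines: mntez yddue bcxup judcp wuvx lwyv
Hunk 5: at line 1 remove [bcxup,judcp] add [olzp,zoa] -> 6 lines: mntez yddue olzp zoa wuvx lwyv
Hunk 6: at line 1 remove [olzp,zoa] add [kzq] -> 5 lines: mntez yddue kzq wuvx lwyv
Final line 3: kzq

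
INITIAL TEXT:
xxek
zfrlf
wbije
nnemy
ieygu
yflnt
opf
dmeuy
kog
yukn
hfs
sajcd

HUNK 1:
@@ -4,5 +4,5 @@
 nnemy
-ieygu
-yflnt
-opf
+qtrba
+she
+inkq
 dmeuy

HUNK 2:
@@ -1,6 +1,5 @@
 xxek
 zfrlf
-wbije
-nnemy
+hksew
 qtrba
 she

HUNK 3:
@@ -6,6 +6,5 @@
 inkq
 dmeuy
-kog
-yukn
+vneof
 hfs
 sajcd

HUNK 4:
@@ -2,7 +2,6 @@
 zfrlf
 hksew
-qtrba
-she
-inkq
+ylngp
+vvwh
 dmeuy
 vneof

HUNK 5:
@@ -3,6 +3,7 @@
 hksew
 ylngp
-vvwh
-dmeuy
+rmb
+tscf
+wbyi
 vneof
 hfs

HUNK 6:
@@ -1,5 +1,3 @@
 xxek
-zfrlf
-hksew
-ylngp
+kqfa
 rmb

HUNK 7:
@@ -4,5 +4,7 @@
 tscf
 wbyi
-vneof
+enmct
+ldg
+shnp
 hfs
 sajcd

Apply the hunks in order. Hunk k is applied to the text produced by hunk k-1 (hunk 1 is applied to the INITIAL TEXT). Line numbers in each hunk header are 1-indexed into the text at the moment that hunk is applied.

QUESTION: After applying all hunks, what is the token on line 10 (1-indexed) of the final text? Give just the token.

Answer: sajcd

Derivation:
Hunk 1: at line 4 remove [ieygu,yflnt,opf] add [qtrba,she,inkq] -> 12 lines: xxek zfrlf wbije nnemy qtrba she inkq dmeuy kog yukn hfs sajcd
Hunk 2: at line 1 remove [wbije,nnemy] add [hksew] -> 11 lines: xxek zfrlf hksew qtrba she inkq dmeuy kog yukn hfs sajcd
Hunk 3: at line 6 remove [kog,yukn] add [vneof] -> 10 lines: xxek zfrlf hksew qtrba she inkq dmeuy vneof hfs sajcd
Hunk 4: at line 2 remove [qtrba,she,inkq] add [ylngp,vvwh] -> 9 lines: xxek zfrlf hksew ylngp vvwh dmeuy vneof hfs sajcd
Hunk 5: at line 3 remove [vvwh,dmeuy] add [rmb,tscf,wbyi] -> 10 lines: xxek zfrlf hksew ylngp rmb tscf wbyi vneof hfs sajcd
Hunk 6: at line 1 remove [zfrlf,hksew,ylngp] add [kqfa] -> 8 lines: xxek kqfa rmb tscf wbyi vneof hfs sajcd
Hunk 7: at line 4 remove [vneof] add [enmct,ldg,shnp] -> 10 lines: xxek kqfa rmb tscf wbyi enmct ldg shnp hfs sajcd
Final line 10: sajcd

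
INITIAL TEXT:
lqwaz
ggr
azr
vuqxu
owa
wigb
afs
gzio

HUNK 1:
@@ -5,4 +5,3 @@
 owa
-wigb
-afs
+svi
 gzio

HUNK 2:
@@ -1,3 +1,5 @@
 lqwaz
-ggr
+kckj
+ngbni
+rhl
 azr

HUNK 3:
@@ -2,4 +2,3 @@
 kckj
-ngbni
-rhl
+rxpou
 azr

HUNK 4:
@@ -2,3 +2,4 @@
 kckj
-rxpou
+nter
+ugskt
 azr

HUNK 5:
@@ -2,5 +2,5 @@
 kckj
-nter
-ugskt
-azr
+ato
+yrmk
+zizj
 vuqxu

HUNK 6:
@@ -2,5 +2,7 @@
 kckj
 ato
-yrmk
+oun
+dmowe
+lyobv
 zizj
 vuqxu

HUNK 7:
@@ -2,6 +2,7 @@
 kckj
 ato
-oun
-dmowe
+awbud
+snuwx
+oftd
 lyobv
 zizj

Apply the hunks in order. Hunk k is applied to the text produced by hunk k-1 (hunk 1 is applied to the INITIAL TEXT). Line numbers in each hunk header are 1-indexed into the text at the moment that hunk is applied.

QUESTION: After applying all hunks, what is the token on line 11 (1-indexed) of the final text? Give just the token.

Answer: svi

Derivation:
Hunk 1: at line 5 remove [wigb,afs] add [svi] -> 7 lines: lqwaz ggr azr vuqxu owa svi gzio
Hunk 2: at line 1 remove [ggr] add [kckj,ngbni,rhl] -> 9 lines: lqwaz kckj ngbni rhl azr vuqxu owa svi gzio
Hunk 3: at line 2 remove [ngbni,rhl] add [rxpou] -> 8 lines: lqwaz kckj rxpou azr vuqxu owa svi gzio
Hunk 4: at line 2 remove [rxpou] add [nter,ugskt] -> 9 lines: lqwaz kckj nter ugskt azr vuqxu owa svi gzio
Hunk 5: at line 2 remove [nter,ugskt,azr] add [ato,yrmk,zizj] -> 9 lines: lqwaz kckj ato yrmk zizj vuqxu owa svi gzio
Hunk 6: at line 2 remove [yrmk] add [oun,dmowe,lyobv] -> 11 lines: lqwaz kckj ato oun dmowe lyobv zizj vuqxu owa svi gzio
Hunk 7: at line 2 remove [oun,dmowe] add [awbud,snuwx,oftd] -> 12 lines: lqwaz kckj ato awbud snuwx oftd lyobv zizj vuqxu owa svi gzio
Final line 11: svi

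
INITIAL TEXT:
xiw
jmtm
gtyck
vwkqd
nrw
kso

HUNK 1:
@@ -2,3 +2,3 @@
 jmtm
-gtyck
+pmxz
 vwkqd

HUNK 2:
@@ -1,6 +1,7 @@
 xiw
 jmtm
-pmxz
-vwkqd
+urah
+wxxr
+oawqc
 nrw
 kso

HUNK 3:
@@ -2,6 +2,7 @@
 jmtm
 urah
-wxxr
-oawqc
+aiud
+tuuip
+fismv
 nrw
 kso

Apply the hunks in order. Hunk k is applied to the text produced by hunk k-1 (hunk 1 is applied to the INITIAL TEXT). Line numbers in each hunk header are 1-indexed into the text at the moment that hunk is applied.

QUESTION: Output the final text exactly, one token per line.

Hunk 1: at line 2 remove [gtyck] add [pmxz] -> 6 lines: xiw jmtm pmxz vwkqd nrw kso
Hunk 2: at line 1 remove [pmxz,vwkqd] add [urah,wxxr,oawqc] -> 7 lines: xiw jmtm urah wxxr oawqc nrw kso
Hunk 3: at line 2 remove [wxxr,oawqc] add [aiud,tuuip,fismv] -> 8 lines: xiw jmtm urah aiud tuuip fismv nrw kso

Answer: xiw
jmtm
urah
aiud
tuuip
fismv
nrw
kso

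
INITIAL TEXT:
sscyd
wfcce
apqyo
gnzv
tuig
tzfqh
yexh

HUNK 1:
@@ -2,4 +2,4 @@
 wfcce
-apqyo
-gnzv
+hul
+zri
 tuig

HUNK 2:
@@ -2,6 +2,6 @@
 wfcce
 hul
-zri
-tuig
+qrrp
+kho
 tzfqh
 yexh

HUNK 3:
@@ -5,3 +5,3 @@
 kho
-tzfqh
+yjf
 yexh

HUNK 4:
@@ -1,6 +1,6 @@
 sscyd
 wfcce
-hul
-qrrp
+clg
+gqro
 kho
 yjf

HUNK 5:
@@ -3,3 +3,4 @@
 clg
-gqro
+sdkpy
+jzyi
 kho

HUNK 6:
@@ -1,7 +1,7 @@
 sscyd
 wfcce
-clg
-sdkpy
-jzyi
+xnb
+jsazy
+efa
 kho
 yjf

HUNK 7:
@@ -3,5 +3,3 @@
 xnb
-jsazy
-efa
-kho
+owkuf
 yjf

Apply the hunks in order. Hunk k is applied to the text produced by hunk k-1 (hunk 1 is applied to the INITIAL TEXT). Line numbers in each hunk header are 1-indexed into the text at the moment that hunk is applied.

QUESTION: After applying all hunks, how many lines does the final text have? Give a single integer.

Hunk 1: at line 2 remove [apqyo,gnzv] add [hul,zri] -> 7 lines: sscyd wfcce hul zri tuig tzfqh yexh
Hunk 2: at line 2 remove [zri,tuig] add [qrrp,kho] -> 7 lines: sscyd wfcce hul qrrp kho tzfqh yexh
Hunk 3: at line 5 remove [tzfqh] add [yjf] -> 7 lines: sscyd wfcce hul qrrp kho yjf yexh
Hunk 4: at line 1 remove [hul,qrrp] add [clg,gqro] -> 7 lines: sscyd wfcce clg gqro kho yjf yexh
Hunk 5: at line 3 remove [gqro] add [sdkpy,jzyi] -> 8 lines: sscyd wfcce clg sdkpy jzyi kho yjf yexh
Hunk 6: at line 1 remove [clg,sdkpy,jzyi] add [xnb,jsazy,efa] -> 8 lines: sscyd wfcce xnb jsazy efa kho yjf yexh
Hunk 7: at line 3 remove [jsazy,efa,kho] add [owkuf] -> 6 lines: sscyd wfcce xnb owkuf yjf yexh
Final line count: 6

Answer: 6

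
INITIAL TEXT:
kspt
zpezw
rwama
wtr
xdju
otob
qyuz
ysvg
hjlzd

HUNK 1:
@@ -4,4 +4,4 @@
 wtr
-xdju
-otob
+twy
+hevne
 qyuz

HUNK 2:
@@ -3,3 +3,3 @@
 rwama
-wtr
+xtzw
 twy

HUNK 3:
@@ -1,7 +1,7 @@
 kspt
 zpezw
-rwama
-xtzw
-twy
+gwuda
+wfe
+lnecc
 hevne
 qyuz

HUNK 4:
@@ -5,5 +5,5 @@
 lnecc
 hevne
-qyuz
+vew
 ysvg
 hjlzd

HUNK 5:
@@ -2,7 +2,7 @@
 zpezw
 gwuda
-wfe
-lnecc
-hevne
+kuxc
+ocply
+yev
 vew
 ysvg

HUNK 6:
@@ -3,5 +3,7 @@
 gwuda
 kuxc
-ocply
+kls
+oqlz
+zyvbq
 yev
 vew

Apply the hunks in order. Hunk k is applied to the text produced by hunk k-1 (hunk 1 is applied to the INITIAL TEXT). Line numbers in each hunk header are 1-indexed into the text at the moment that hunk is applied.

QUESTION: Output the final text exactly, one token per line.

Hunk 1: at line 4 remove [xdju,otob] add [twy,hevne] -> 9 lines: kspt zpezw rwama wtr twy hevne qyuz ysvg hjlzd
Hunk 2: at line 3 remove [wtr] add [xtzw] -> 9 lines: kspt zpezw rwama xtzw twy hevne qyuz ysvg hjlzd
Hunk 3: at line 1 remove [rwama,xtzw,twy] add [gwuda,wfe,lnecc] -> 9 lines: kspt zpezw gwuda wfe lnecc hevne qyuz ysvg hjlzd
Hunk 4: at line 5 remove [qyuz] add [vew] -> 9 lines: kspt zpezw gwuda wfe lnecc hevne vew ysvg hjlzd
Hunk 5: at line 2 remove [wfe,lnecc,hevne] add [kuxc,ocply,yev] -> 9 lines: kspt zpezw gwuda kuxc ocply yev vew ysvg hjlzd
Hunk 6: at line 3 remove [ocply] add [kls,oqlz,zyvbq] -> 11 lines: kspt zpezw gwuda kuxc kls oqlz zyvbq yev vew ysvg hjlzd

Answer: kspt
zpezw
gwuda
kuxc
kls
oqlz
zyvbq
yev
vew
ysvg
hjlzd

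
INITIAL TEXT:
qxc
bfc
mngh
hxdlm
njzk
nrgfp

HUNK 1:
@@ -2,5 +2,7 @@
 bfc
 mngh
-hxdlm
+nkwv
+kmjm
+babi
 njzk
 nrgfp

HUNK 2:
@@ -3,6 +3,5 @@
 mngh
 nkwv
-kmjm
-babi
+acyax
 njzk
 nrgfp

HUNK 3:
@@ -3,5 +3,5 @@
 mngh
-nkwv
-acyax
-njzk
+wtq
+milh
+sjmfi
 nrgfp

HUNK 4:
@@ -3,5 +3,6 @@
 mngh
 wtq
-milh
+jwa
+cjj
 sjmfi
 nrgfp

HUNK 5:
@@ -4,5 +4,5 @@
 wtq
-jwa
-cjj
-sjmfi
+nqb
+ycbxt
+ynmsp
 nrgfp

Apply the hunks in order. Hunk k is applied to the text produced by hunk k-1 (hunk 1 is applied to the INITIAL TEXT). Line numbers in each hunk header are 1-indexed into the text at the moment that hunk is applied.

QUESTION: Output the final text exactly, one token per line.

Answer: qxc
bfc
mngh
wtq
nqb
ycbxt
ynmsp
nrgfp

Derivation:
Hunk 1: at line 2 remove [hxdlm] add [nkwv,kmjm,babi] -> 8 lines: qxc bfc mngh nkwv kmjm babi njzk nrgfp
Hunk 2: at line 3 remove [kmjm,babi] add [acyax] -> 7 lines: qxc bfc mngh nkwv acyax njzk nrgfp
Hunk 3: at line 3 remove [nkwv,acyax,njzk] add [wtq,milh,sjmfi] -> 7 lines: qxc bfc mngh wtq milh sjmfi nrgfp
Hunk 4: at line 3 remove [milh] add [jwa,cjj] -> 8 lines: qxc bfc mngh wtq jwa cjj sjmfi nrgfp
Hunk 5: at line 4 remove [jwa,cjj,sjmfi] add [nqb,ycbxt,ynmsp] -> 8 lines: qxc bfc mngh wtq nqb ycbxt ynmsp nrgfp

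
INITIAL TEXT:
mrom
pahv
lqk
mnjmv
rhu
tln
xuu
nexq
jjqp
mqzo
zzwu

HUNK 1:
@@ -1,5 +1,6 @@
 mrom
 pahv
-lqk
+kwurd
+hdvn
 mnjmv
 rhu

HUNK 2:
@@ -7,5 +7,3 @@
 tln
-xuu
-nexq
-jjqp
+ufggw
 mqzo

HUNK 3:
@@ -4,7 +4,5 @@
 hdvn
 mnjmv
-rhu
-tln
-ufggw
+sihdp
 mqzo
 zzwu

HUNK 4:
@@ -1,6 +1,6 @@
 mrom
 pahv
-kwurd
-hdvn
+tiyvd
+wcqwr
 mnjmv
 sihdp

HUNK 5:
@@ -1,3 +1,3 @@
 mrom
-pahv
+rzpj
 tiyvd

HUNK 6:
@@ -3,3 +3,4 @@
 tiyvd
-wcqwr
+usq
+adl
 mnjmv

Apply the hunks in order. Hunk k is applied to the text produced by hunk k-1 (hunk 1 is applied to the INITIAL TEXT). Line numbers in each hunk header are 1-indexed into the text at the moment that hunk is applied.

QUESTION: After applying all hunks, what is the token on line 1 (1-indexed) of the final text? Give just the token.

Hunk 1: at line 1 remove [lqk] add [kwurd,hdvn] -> 12 lines: mrom pahv kwurd hdvn mnjmv rhu tln xuu nexq jjqp mqzo zzwu
Hunk 2: at line 7 remove [xuu,nexq,jjqp] add [ufggw] -> 10 lines: mrom pahv kwurd hdvn mnjmv rhu tln ufggw mqzo zzwu
Hunk 3: at line 4 remove [rhu,tln,ufggw] add [sihdp] -> 8 lines: mrom pahv kwurd hdvn mnjmv sihdp mqzo zzwu
Hunk 4: at line 1 remove [kwurd,hdvn] add [tiyvd,wcqwr] -> 8 lines: mrom pahv tiyvd wcqwr mnjmv sihdp mqzo zzwu
Hunk 5: at line 1 remove [pahv] add [rzpj] -> 8 lines: mrom rzpj tiyvd wcqwr mnjmv sihdp mqzo zzwu
Hunk 6: at line 3 remove [wcqwr] add [usq,adl] -> 9 lines: mrom rzpj tiyvd usq adl mnjmv sihdp mqzo zzwu
Final line 1: mrom

Answer: mrom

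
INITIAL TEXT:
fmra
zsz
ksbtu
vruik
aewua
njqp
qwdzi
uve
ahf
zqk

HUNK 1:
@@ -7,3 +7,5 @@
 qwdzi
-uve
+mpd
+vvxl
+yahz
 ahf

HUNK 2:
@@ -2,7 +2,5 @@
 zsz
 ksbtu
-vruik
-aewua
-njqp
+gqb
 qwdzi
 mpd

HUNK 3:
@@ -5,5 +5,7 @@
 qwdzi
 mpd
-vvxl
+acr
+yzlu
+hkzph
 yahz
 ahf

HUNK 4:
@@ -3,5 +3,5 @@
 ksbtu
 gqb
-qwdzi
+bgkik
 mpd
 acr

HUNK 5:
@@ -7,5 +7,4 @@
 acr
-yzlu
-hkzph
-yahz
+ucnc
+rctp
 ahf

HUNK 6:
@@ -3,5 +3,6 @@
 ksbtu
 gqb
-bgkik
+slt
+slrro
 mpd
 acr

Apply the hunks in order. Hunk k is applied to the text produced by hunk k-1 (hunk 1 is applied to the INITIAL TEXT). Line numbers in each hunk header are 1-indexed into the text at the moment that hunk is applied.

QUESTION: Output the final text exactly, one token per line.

Answer: fmra
zsz
ksbtu
gqb
slt
slrro
mpd
acr
ucnc
rctp
ahf
zqk

Derivation:
Hunk 1: at line 7 remove [uve] add [mpd,vvxl,yahz] -> 12 lines: fmra zsz ksbtu vruik aewua njqp qwdzi mpd vvxl yahz ahf zqk
Hunk 2: at line 2 remove [vruik,aewua,njqp] add [gqb] -> 10 lines: fmra zsz ksbtu gqb qwdzi mpd vvxl yahz ahf zqk
Hunk 3: at line 5 remove [vvxl] add [acr,yzlu,hkzph] -> 12 lines: fmra zsz ksbtu gqb qwdzi mpd acr yzlu hkzph yahz ahf zqk
Hunk 4: at line 3 remove [qwdzi] add [bgkik] -> 12 lines: fmra zsz ksbtu gqb bgkik mpd acr yzlu hkzph yahz ahf zqk
Hunk 5: at line 7 remove [yzlu,hkzph,yahz] add [ucnc,rctp] -> 11 lines: fmra zsz ksbtu gqb bgkik mpd acr ucnc rctp ahf zqk
Hunk 6: at line 3 remove [bgkik] add [slt,slrro] -> 12 lines: fmra zsz ksbtu gqb slt slrro mpd acr ucnc rctp ahf zqk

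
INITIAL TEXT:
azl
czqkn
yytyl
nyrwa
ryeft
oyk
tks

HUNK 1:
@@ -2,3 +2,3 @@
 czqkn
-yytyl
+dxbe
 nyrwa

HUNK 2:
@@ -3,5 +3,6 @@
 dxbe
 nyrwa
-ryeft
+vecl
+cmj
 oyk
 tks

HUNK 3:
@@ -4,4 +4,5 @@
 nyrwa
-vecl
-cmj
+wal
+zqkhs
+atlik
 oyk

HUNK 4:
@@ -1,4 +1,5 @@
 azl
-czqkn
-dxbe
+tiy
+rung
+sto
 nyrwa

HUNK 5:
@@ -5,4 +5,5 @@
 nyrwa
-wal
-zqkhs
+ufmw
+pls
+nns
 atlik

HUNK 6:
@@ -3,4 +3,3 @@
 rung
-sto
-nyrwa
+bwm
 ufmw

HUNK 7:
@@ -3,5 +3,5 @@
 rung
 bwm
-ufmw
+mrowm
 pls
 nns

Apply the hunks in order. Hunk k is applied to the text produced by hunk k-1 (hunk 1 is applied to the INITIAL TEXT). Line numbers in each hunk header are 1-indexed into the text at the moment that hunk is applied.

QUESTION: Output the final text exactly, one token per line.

Hunk 1: at line 2 remove [yytyl] add [dxbe] -> 7 lines: azl czqkn dxbe nyrwa ryeft oyk tks
Hunk 2: at line 3 remove [ryeft] add [vecl,cmj] -> 8 lines: azl czqkn dxbe nyrwa vecl cmj oyk tks
Hunk 3: at line 4 remove [vecl,cmj] add [wal,zqkhs,atlik] -> 9 lines: azl czqkn dxbe nyrwa wal zqkhs atlik oyk tks
Hunk 4: at line 1 remove [czqkn,dxbe] add [tiy,rung,sto] -> 10 lines: azl tiy rung sto nyrwa wal zqkhs atlik oyk tks
Hunk 5: at line 5 remove [wal,zqkhs] add [ufmw,pls,nns] -> 11 lines: azl tiy rung sto nyrwa ufmw pls nns atlik oyk tks
Hunk 6: at line 3 remove [sto,nyrwa] add [bwm] -> 10 lines: azl tiy rung bwm ufmw pls nns atlik oyk tks
Hunk 7: at line 3 remove [ufmw] add [mrowm] -> 10 lines: azl tiy rung bwm mrowm pls nns atlik oyk tks

Answer: azl
tiy
rung
bwm
mrowm
pls
nns
atlik
oyk
tks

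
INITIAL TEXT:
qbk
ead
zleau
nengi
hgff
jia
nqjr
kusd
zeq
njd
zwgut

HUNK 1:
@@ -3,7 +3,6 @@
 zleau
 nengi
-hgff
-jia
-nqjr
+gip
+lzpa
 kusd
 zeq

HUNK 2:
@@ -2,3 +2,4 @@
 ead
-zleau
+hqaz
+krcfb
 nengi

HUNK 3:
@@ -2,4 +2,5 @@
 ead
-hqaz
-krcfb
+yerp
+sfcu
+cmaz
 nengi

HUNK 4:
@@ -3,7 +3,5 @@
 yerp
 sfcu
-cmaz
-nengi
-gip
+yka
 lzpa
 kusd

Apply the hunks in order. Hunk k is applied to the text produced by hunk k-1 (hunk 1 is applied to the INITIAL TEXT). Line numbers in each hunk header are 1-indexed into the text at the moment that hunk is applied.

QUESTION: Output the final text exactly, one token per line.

Answer: qbk
ead
yerp
sfcu
yka
lzpa
kusd
zeq
njd
zwgut

Derivation:
Hunk 1: at line 3 remove [hgff,jia,nqjr] add [gip,lzpa] -> 10 lines: qbk ead zleau nengi gip lzpa kusd zeq njd zwgut
Hunk 2: at line 2 remove [zleau] add [hqaz,krcfb] -> 11 lines: qbk ead hqaz krcfb nengi gip lzpa kusd zeq njd zwgut
Hunk 3: at line 2 remove [hqaz,krcfb] add [yerp,sfcu,cmaz] -> 12 lines: qbk ead yerp sfcu cmaz nengi gip lzpa kusd zeq njd zwgut
Hunk 4: at line 3 remove [cmaz,nengi,gip] add [yka] -> 10 lines: qbk ead yerp sfcu yka lzpa kusd zeq njd zwgut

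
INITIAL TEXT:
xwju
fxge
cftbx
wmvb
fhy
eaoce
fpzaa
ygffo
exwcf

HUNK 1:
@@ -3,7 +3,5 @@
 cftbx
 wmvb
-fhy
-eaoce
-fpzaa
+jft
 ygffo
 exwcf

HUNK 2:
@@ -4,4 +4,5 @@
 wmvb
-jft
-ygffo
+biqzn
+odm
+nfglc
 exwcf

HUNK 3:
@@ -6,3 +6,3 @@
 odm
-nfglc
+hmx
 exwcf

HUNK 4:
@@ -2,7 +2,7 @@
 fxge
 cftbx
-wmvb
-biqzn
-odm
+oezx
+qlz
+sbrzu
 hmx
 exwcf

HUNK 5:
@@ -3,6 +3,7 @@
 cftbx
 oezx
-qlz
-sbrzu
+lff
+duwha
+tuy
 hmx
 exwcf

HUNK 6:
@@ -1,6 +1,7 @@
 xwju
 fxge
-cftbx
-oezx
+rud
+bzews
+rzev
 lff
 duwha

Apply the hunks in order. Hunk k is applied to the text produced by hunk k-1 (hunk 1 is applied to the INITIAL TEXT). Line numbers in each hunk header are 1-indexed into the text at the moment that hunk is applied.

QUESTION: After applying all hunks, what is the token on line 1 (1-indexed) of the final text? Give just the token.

Answer: xwju

Derivation:
Hunk 1: at line 3 remove [fhy,eaoce,fpzaa] add [jft] -> 7 lines: xwju fxge cftbx wmvb jft ygffo exwcf
Hunk 2: at line 4 remove [jft,ygffo] add [biqzn,odm,nfglc] -> 8 lines: xwju fxge cftbx wmvb biqzn odm nfglc exwcf
Hunk 3: at line 6 remove [nfglc] add [hmx] -> 8 lines: xwju fxge cftbx wmvb biqzn odm hmx exwcf
Hunk 4: at line 2 remove [wmvb,biqzn,odm] add [oezx,qlz,sbrzu] -> 8 lines: xwju fxge cftbx oezx qlz sbrzu hmx exwcf
Hunk 5: at line 3 remove [qlz,sbrzu] add [lff,duwha,tuy] -> 9 lines: xwju fxge cftbx oezx lff duwha tuy hmx exwcf
Hunk 6: at line 1 remove [cftbx,oezx] add [rud,bzews,rzev] -> 10 lines: xwju fxge rud bzews rzev lff duwha tuy hmx exwcf
Final line 1: xwju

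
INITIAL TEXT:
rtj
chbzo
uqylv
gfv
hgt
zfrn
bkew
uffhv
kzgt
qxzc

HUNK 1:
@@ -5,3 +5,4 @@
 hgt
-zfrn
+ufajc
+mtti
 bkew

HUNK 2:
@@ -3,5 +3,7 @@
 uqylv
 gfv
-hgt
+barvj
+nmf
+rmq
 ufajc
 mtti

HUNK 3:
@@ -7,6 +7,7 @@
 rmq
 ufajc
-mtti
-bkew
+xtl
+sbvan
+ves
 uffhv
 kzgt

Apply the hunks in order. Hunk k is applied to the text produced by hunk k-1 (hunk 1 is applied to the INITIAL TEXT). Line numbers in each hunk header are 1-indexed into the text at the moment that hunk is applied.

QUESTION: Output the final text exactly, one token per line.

Hunk 1: at line 5 remove [zfrn] add [ufajc,mtti] -> 11 lines: rtj chbzo uqylv gfv hgt ufajc mtti bkew uffhv kzgt qxzc
Hunk 2: at line 3 remove [hgt] add [barvj,nmf,rmq] -> 13 lines: rtj chbzo uqylv gfv barvj nmf rmq ufajc mtti bkew uffhv kzgt qxzc
Hunk 3: at line 7 remove [mtti,bkew] add [xtl,sbvan,ves] -> 14 lines: rtj chbzo uqylv gfv barvj nmf rmq ufajc xtl sbvan ves uffhv kzgt qxzc

Answer: rtj
chbzo
uqylv
gfv
barvj
nmf
rmq
ufajc
xtl
sbvan
ves
uffhv
kzgt
qxzc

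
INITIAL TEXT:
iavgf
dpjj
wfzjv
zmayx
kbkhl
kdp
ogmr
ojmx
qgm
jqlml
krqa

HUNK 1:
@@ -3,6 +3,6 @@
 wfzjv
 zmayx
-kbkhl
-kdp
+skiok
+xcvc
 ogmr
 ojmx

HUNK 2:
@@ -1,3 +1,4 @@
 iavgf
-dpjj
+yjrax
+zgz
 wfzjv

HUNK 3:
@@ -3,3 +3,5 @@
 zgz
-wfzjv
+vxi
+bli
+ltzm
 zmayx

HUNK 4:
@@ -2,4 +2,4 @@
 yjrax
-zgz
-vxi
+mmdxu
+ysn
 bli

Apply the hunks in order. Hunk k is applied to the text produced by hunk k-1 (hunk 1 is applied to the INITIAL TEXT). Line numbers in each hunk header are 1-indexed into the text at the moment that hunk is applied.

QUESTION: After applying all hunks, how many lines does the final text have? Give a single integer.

Answer: 14

Derivation:
Hunk 1: at line 3 remove [kbkhl,kdp] add [skiok,xcvc] -> 11 lines: iavgf dpjj wfzjv zmayx skiok xcvc ogmr ojmx qgm jqlml krqa
Hunk 2: at line 1 remove [dpjj] add [yjrax,zgz] -> 12 lines: iavgf yjrax zgz wfzjv zmayx skiok xcvc ogmr ojmx qgm jqlml krqa
Hunk 3: at line 3 remove [wfzjv] add [vxi,bli,ltzm] -> 14 lines: iavgf yjrax zgz vxi bli ltzm zmayx skiok xcvc ogmr ojmx qgm jqlml krqa
Hunk 4: at line 2 remove [zgz,vxi] add [mmdxu,ysn] -> 14 lines: iavgf yjrax mmdxu ysn bli ltzm zmayx skiok xcvc ogmr ojmx qgm jqlml krqa
Final line count: 14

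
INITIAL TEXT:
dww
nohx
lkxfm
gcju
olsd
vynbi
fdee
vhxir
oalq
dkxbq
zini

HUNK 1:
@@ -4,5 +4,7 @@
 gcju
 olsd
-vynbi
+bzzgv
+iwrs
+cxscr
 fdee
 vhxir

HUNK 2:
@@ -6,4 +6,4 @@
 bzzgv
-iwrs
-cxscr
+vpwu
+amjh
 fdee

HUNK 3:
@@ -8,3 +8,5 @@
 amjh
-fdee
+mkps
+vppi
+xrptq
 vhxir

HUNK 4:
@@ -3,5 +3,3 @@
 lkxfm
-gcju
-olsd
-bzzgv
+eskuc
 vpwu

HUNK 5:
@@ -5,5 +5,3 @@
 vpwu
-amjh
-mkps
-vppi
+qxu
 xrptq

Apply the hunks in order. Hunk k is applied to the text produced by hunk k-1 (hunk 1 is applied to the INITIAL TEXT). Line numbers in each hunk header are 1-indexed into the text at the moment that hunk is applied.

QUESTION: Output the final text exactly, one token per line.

Hunk 1: at line 4 remove [vynbi] add [bzzgv,iwrs,cxscr] -> 13 lines: dww nohx lkxfm gcju olsd bzzgv iwrs cxscr fdee vhxir oalq dkxbq zini
Hunk 2: at line 6 remove [iwrs,cxscr] add [vpwu,amjh] -> 13 lines: dww nohx lkxfm gcju olsd bzzgv vpwu amjh fdee vhxir oalq dkxbq zini
Hunk 3: at line 8 remove [fdee] add [mkps,vppi,xrptq] -> 15 lines: dww nohx lkxfm gcju olsd bzzgv vpwu amjh mkps vppi xrptq vhxir oalq dkxbq zini
Hunk 4: at line 3 remove [gcju,olsd,bzzgv] add [eskuc] -> 13 lines: dww nohx lkxfm eskuc vpwu amjh mkps vppi xrptq vhxir oalq dkxbq zini
Hunk 5: at line 5 remove [amjh,mkps,vppi] add [qxu] -> 11 lines: dww nohx lkxfm eskuc vpwu qxu xrptq vhxir oalq dkxbq zini

Answer: dww
nohx
lkxfm
eskuc
vpwu
qxu
xrptq
vhxir
oalq
dkxbq
zini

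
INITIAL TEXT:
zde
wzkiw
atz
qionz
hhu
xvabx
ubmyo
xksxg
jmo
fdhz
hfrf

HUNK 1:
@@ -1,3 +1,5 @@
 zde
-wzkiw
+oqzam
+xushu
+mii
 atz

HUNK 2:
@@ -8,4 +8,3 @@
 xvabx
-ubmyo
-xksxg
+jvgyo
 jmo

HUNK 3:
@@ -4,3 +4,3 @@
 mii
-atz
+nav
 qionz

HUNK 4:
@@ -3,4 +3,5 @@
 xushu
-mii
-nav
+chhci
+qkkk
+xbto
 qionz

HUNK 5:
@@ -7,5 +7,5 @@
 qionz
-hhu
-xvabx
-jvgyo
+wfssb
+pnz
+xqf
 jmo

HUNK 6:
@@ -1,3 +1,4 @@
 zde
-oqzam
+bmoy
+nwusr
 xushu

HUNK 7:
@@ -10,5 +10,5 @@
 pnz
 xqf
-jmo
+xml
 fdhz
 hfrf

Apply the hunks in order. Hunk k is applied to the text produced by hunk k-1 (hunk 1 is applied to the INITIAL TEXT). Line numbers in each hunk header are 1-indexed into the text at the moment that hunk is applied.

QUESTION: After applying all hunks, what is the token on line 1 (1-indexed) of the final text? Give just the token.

Hunk 1: at line 1 remove [wzkiw] add [oqzam,xushu,mii] -> 13 lines: zde oqzam xushu mii atz qionz hhu xvabx ubmyo xksxg jmo fdhz hfrf
Hunk 2: at line 8 remove [ubmyo,xksxg] add [jvgyo] -> 12 lines: zde oqzam xushu mii atz qionz hhu xvabx jvgyo jmo fdhz hfrf
Hunk 3: at line 4 remove [atz] add [nav] -> 12 lines: zde oqzam xushu mii nav qionz hhu xvabx jvgyo jmo fdhz hfrf
Hunk 4: at line 3 remove [mii,nav] add [chhci,qkkk,xbto] -> 13 lines: zde oqzam xushu chhci qkkk xbto qionz hhu xvabx jvgyo jmo fdhz hfrf
Hunk 5: at line 7 remove [hhu,xvabx,jvgyo] add [wfssb,pnz,xqf] -> 13 lines: zde oqzam xushu chhci qkkk xbto qionz wfssb pnz xqf jmo fdhz hfrf
Hunk 6: at line 1 remove [oqzam] add [bmoy,nwusr] -> 14 lines: zde bmoy nwusr xushu chhci qkkk xbto qionz wfssb pnz xqf jmo fdhz hfrf
Hunk 7: at line 10 remove [jmo] add [xml] -> 14 lines: zde bmoy nwusr xushu chhci qkkk xbto qionz wfssb pnz xqf xml fdhz hfrf
Final line 1: zde

Answer: zde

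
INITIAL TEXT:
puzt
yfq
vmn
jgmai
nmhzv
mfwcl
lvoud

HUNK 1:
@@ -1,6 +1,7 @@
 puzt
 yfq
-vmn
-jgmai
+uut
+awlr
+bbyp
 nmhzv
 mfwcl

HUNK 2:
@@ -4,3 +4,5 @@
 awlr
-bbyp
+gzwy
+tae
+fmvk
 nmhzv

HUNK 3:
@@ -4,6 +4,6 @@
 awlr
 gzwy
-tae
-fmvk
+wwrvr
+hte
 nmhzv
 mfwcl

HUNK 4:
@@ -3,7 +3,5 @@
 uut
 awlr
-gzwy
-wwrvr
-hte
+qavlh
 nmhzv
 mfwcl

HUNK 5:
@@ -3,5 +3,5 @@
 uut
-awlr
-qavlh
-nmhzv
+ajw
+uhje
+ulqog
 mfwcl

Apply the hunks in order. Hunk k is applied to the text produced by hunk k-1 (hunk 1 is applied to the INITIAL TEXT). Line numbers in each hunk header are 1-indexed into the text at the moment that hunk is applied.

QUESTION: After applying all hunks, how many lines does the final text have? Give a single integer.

Answer: 8

Derivation:
Hunk 1: at line 1 remove [vmn,jgmai] add [uut,awlr,bbyp] -> 8 lines: puzt yfq uut awlr bbyp nmhzv mfwcl lvoud
Hunk 2: at line 4 remove [bbyp] add [gzwy,tae,fmvk] -> 10 lines: puzt yfq uut awlr gzwy tae fmvk nmhzv mfwcl lvoud
Hunk 3: at line 4 remove [tae,fmvk] add [wwrvr,hte] -> 10 lines: puzt yfq uut awlr gzwy wwrvr hte nmhzv mfwcl lvoud
Hunk 4: at line 3 remove [gzwy,wwrvr,hte] add [qavlh] -> 8 lines: puzt yfq uut awlr qavlh nmhzv mfwcl lvoud
Hunk 5: at line 3 remove [awlr,qavlh,nmhzv] add [ajw,uhje,ulqog] -> 8 lines: puzt yfq uut ajw uhje ulqog mfwcl lvoud
Final line count: 8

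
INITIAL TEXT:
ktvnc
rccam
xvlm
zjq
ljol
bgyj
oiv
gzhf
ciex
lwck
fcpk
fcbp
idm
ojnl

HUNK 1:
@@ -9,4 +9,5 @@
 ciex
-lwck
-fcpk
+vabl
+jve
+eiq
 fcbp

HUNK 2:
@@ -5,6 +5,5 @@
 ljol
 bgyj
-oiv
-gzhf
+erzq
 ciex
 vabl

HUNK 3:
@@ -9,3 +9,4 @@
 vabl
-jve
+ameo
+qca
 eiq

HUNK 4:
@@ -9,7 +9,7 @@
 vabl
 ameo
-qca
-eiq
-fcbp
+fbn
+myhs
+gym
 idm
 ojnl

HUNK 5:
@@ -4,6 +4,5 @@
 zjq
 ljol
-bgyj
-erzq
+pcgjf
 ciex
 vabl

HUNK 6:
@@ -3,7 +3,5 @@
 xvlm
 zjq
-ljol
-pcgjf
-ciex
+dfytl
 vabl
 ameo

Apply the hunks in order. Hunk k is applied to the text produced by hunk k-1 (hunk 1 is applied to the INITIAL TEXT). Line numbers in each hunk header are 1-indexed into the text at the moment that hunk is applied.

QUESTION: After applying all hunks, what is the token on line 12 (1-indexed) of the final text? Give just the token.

Hunk 1: at line 9 remove [lwck,fcpk] add [vabl,jve,eiq] -> 15 lines: ktvnc rccam xvlm zjq ljol bgyj oiv gzhf ciex vabl jve eiq fcbp idm ojnl
Hunk 2: at line 5 remove [oiv,gzhf] add [erzq] -> 14 lines: ktvnc rccam xvlm zjq ljol bgyj erzq ciex vabl jve eiq fcbp idm ojnl
Hunk 3: at line 9 remove [jve] add [ameo,qca] -> 15 lines: ktvnc rccam xvlm zjq ljol bgyj erzq ciex vabl ameo qca eiq fcbp idm ojnl
Hunk 4: at line 9 remove [qca,eiq,fcbp] add [fbn,myhs,gym] -> 15 lines: ktvnc rccam xvlm zjq ljol bgyj erzq ciex vabl ameo fbn myhs gym idm ojnl
Hunk 5: at line 4 remove [bgyj,erzq] add [pcgjf] -> 14 lines: ktvnc rccam xvlm zjq ljol pcgjf ciex vabl ameo fbn myhs gym idm ojnl
Hunk 6: at line 3 remove [ljol,pcgjf,ciex] add [dfytl] -> 12 lines: ktvnc rccam xvlm zjq dfytl vabl ameo fbn myhs gym idm ojnl
Final line 12: ojnl

Answer: ojnl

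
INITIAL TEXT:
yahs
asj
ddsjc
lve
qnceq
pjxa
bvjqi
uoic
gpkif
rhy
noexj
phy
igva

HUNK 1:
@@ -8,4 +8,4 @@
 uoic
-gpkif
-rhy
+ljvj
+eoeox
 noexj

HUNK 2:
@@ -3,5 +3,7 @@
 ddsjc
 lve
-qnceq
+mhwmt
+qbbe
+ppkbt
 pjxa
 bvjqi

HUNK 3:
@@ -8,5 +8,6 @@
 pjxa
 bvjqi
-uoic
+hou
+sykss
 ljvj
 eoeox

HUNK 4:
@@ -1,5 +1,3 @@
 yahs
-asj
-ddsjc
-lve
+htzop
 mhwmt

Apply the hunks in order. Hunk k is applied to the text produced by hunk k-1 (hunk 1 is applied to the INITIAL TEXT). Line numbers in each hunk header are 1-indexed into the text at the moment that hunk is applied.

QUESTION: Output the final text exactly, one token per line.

Answer: yahs
htzop
mhwmt
qbbe
ppkbt
pjxa
bvjqi
hou
sykss
ljvj
eoeox
noexj
phy
igva

Derivation:
Hunk 1: at line 8 remove [gpkif,rhy] add [ljvj,eoeox] -> 13 lines: yahs asj ddsjc lve qnceq pjxa bvjqi uoic ljvj eoeox noexj phy igva
Hunk 2: at line 3 remove [qnceq] add [mhwmt,qbbe,ppkbt] -> 15 lines: yahs asj ddsjc lve mhwmt qbbe ppkbt pjxa bvjqi uoic ljvj eoeox noexj phy igva
Hunk 3: at line 8 remove [uoic] add [hou,sykss] -> 16 lines: yahs asj ddsjc lve mhwmt qbbe ppkbt pjxa bvjqi hou sykss ljvj eoeox noexj phy igva
Hunk 4: at line 1 remove [asj,ddsjc,lve] add [htzop] -> 14 lines: yahs htzop mhwmt qbbe ppkbt pjxa bvjqi hou sykss ljvj eoeox noexj phy igva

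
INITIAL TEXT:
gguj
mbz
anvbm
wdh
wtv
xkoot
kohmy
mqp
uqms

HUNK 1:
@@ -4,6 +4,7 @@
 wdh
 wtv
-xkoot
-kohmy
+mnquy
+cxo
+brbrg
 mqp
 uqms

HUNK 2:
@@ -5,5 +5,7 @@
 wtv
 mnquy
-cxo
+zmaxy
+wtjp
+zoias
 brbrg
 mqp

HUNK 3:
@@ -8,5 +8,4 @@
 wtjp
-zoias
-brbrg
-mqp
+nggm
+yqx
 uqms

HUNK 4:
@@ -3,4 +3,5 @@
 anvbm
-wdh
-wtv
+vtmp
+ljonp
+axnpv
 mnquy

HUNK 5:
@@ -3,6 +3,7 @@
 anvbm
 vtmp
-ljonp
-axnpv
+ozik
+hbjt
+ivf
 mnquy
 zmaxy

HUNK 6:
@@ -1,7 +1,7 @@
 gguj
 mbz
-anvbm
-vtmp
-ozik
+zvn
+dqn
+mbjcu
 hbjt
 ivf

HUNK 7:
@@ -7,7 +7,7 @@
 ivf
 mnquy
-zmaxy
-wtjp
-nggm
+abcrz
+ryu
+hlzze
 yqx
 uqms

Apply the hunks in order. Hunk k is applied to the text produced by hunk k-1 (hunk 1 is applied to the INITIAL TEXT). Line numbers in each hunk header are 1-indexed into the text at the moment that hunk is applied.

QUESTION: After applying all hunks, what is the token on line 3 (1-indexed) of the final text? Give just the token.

Hunk 1: at line 4 remove [xkoot,kohmy] add [mnquy,cxo,brbrg] -> 10 lines: gguj mbz anvbm wdh wtv mnquy cxo brbrg mqp uqms
Hunk 2: at line 5 remove [cxo] add [zmaxy,wtjp,zoias] -> 12 lines: gguj mbz anvbm wdh wtv mnquy zmaxy wtjp zoias brbrg mqp uqms
Hunk 3: at line 8 remove [zoias,brbrg,mqp] add [nggm,yqx] -> 11 lines: gguj mbz anvbm wdh wtv mnquy zmaxy wtjp nggm yqx uqms
Hunk 4: at line 3 remove [wdh,wtv] add [vtmp,ljonp,axnpv] -> 12 lines: gguj mbz anvbm vtmp ljonp axnpv mnquy zmaxy wtjp nggm yqx uqms
Hunk 5: at line 3 remove [ljonp,axnpv] add [ozik,hbjt,ivf] -> 13 lines: gguj mbz anvbm vtmp ozik hbjt ivf mnquy zmaxy wtjp nggm yqx uqms
Hunk 6: at line 1 remove [anvbm,vtmp,ozik] add [zvn,dqn,mbjcu] -> 13 lines: gguj mbz zvn dqn mbjcu hbjt ivf mnquy zmaxy wtjp nggm yqx uqms
Hunk 7: at line 7 remove [zmaxy,wtjp,nggm] add [abcrz,ryu,hlzze] -> 13 lines: gguj mbz zvn dqn mbjcu hbjt ivf mnquy abcrz ryu hlzze yqx uqms
Final line 3: zvn

Answer: zvn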